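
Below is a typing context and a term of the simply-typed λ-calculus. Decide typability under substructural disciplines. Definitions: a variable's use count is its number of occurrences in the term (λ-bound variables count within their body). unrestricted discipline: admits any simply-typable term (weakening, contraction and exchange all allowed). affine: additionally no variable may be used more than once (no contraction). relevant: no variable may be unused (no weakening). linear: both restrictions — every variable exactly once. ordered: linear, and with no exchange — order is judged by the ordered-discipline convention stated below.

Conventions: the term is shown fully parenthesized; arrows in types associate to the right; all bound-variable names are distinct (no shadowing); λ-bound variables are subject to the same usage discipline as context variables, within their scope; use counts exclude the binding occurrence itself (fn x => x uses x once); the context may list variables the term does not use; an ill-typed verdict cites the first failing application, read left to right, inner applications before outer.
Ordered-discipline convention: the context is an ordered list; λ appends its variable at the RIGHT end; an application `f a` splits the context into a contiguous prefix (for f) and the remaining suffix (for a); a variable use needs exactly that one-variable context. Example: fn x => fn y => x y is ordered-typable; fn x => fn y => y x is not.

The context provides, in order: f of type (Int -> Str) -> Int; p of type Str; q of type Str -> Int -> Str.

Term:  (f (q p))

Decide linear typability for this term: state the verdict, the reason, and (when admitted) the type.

yes — each of f, p, q used exactly once; term : Int
usage: f: 1×, p: 1×, q: 1×
uses in reading order: f, q, p
typing: ✓ — Int
summary: ordered ✗ · linear ✓ · affine ✓ · relevant ✓ · unrestricted ✓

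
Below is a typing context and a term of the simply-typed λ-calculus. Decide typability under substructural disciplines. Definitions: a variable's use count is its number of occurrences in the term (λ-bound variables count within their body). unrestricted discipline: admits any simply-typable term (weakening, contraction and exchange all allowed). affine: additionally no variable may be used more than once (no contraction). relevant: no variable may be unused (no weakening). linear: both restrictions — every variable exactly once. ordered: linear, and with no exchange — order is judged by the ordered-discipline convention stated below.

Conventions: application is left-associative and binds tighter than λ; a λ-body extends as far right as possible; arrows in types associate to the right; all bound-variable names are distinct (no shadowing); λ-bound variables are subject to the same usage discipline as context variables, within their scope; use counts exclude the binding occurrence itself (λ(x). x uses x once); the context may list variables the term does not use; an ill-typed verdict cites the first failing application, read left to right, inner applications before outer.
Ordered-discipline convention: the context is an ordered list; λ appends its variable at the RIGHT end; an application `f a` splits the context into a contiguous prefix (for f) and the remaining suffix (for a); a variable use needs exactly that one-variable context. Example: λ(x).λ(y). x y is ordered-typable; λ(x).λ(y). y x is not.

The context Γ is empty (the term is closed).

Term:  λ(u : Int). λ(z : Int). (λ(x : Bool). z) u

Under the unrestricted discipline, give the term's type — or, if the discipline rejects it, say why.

not well-typed under unrestricted — fails simple typing
counts: u (bound): 1×; z (bound): 1×; x (bound): 0×
uses in reading order: z, u
typing: ill-typed: argument of type Int where Bool is required
all disciplines: ordered ✗; linear ✗; affine ✗; relevant ✗; unrestricted ✗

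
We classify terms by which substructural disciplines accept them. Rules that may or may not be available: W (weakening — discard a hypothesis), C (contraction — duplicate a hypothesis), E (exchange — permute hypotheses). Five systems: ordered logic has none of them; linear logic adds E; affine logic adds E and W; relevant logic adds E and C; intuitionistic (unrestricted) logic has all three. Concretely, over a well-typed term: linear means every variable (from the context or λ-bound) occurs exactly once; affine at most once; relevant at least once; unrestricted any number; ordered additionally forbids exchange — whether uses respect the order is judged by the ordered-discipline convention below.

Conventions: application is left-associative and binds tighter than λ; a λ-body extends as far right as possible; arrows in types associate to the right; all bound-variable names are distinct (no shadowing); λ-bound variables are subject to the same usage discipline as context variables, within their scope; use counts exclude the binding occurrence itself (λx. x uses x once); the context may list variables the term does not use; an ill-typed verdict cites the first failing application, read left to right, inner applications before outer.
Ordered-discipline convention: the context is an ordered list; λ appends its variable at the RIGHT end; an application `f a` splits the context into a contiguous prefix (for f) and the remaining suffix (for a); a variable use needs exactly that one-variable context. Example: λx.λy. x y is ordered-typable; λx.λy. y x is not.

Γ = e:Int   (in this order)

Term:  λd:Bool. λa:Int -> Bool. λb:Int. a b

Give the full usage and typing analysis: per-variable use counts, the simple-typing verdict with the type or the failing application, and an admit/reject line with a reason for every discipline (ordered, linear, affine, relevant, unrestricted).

variable uses: e=0, d (bound)=0, a (bound)=1, b (bound)=1
use order (left to right): a, b
typing: well-typed at Bool -> (Int -> Bool) -> Int -> Bool
ordered ✗ (unused: e, d — weakening required)
linear ✗ (unused: e, d — weakening required)
affine ✓ (e, d, a, b: no repeats, contraction unneeded)
relevant ✗ (unused: e, d — weakening required)
unrestricted ✓ (type-checks (Bool -> (Int -> Bool) -> Int -> Bool) and nothing is barred)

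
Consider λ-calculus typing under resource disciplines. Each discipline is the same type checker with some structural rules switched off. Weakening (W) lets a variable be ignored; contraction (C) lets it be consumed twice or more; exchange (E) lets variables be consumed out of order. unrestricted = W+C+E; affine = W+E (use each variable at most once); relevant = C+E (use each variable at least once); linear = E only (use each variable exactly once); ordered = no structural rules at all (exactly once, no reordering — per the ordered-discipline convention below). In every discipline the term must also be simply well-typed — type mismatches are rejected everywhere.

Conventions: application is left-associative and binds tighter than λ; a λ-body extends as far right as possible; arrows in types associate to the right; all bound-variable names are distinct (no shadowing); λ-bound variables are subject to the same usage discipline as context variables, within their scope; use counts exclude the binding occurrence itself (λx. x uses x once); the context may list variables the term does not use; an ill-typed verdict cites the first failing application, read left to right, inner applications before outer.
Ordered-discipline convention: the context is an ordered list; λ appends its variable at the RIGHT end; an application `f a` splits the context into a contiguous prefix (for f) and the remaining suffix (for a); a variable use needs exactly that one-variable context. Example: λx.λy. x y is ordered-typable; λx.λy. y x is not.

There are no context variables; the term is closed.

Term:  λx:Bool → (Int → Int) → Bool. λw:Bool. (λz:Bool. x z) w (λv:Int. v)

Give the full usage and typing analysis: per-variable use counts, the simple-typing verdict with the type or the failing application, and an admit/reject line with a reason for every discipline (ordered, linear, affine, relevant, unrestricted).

variable uses: x (λ-bound) ×1, w (λ-bound) ×1, z (λ-bound) ×1, v (λ-bound) ×1
left-to-right use order: x, z, w, v
typing: well-typed at (Bool → (Int → Int) → Bool) → Bool → Bool
ordered: ✓, x, w, z, v once each; derivable with no W/C/E
linear: ✓, exactly-once usage across x, w, z, v
affine: ✓, none of x, w, z, v used more than once
relevant: ✓, none of x, w, z, v goes unused
unrestricted: ✓, well-typed at (Bool → (Int → Int) → Bool) → Bool → Bool; no restrictions here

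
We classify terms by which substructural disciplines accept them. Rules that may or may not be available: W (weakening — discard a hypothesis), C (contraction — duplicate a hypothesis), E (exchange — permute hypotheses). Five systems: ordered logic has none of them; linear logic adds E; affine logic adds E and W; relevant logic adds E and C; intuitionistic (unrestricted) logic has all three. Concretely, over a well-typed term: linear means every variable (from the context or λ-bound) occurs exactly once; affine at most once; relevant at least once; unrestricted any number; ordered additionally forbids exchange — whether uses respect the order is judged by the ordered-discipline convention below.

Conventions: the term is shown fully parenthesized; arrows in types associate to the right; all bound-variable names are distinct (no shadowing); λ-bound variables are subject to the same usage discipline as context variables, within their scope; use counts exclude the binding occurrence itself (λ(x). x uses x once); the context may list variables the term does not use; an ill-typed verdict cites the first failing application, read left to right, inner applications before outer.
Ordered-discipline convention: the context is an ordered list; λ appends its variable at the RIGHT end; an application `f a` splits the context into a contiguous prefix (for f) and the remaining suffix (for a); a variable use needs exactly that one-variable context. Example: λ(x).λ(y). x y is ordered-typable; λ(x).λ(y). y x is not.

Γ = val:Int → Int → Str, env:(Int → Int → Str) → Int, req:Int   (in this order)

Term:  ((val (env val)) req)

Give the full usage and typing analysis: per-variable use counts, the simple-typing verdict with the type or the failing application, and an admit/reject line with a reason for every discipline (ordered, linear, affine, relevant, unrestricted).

variable uses: val ×2, env ×1, req ×1
left-to-right use order: val, env, val, req
typing: ✓ — Str
ordered: ✗, repeated use of val ×2
linear: ✗, repeated use of val ×2
affine: ✗, repeated use of val ×2
relevant: ✓, every one of val, env, req appears
unrestricted: ✓, type-checks (Str) and nothing is barred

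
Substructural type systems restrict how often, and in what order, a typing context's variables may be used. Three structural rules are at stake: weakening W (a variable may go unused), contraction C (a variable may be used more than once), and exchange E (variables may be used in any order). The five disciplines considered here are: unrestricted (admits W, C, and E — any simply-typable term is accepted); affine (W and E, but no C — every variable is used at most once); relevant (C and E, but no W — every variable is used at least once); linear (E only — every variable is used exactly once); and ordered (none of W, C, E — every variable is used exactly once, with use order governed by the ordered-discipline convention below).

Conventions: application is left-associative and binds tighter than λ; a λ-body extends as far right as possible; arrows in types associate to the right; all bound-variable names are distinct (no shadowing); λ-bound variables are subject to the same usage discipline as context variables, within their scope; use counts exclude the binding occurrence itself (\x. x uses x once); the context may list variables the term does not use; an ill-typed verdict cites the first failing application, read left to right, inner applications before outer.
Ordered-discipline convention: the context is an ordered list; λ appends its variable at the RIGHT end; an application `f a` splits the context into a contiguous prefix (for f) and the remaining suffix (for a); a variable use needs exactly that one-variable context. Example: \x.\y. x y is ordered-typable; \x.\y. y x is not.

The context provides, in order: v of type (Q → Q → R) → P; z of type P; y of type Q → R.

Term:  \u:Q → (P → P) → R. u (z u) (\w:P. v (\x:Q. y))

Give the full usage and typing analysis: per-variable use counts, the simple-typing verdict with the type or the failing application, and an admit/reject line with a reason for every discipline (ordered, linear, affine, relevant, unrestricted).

variable uses: v ×1, z ×1, y ×1, u (bound) ×2, w (bound) ×0, x (bound) ×0
uses in reading order: u, z, u, v, y
typing: ill-typed: can't apply a value of type P
ordered ✗ (not simply typable)
linear ✗ (fails simple typing)
affine ✗ (a type mismatch blocks all five)
relevant ✗ (the type mismatch rejects it)
unrestricted ✗ (not simply typable)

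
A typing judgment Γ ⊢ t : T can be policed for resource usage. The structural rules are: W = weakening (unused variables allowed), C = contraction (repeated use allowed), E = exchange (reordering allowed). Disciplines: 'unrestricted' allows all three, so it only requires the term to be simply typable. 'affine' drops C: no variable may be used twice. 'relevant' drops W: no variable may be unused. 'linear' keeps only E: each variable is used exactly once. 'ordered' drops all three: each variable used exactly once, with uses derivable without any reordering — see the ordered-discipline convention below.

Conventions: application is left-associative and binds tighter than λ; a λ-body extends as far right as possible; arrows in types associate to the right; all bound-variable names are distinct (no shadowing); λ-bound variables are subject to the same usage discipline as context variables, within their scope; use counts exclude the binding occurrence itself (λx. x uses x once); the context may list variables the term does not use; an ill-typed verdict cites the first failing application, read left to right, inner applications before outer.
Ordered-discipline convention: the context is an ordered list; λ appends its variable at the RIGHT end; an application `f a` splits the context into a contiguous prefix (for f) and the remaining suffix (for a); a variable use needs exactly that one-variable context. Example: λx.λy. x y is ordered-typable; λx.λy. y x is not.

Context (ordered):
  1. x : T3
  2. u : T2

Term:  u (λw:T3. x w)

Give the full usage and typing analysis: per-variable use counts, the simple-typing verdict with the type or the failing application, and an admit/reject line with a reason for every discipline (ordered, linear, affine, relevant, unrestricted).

use counts: x: 1; u: 1; w (bound): 1
use order (left to right): u, x, w
typing: ill-typed: can't apply a value of type T3
ordered: ✗, fails simple typing
linear: ✗, a type mismatch blocks all five
affine: ✗, the type mismatch rejects it
relevant: ✗, not simply typable
unrestricted: ✗, fails simple typing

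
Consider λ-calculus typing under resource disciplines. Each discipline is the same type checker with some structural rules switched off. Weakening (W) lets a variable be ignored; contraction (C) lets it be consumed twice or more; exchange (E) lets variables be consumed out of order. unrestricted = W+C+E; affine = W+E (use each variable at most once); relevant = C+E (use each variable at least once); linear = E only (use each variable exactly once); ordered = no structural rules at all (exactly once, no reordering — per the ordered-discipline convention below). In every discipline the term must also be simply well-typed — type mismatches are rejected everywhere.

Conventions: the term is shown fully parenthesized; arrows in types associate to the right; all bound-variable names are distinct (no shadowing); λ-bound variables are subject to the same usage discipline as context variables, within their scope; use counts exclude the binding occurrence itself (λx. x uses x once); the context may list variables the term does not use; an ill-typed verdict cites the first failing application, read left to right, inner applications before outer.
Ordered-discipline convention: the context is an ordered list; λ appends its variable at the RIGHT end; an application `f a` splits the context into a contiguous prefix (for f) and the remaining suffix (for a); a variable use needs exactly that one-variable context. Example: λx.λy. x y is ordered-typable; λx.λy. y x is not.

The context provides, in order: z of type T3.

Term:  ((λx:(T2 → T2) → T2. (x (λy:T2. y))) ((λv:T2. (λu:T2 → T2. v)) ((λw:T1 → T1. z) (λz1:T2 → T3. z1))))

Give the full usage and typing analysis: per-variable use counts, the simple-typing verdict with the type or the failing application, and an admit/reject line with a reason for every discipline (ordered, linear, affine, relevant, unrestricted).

usage: z ×1; x (λ-bound) ×1; y (λ-bound) ×1; v (λ-bound) ×1; u (λ-bound) ×0; w (λ-bound) ×0; z1 (λ-bound) ×1
uses in reading order: x, y, v, z, z1
typing: ill-typed: an argument (T2 → T3) → T2 → T3 mismatches the expected T1 → T1
ordered: ✗ — not simply typable
linear: ✗ — fails simple typing
affine: ✗ — a type mismatch blocks all five
relevant: ✗ — the type mismatch rejects it
unrestricted: ✗ — not simply typable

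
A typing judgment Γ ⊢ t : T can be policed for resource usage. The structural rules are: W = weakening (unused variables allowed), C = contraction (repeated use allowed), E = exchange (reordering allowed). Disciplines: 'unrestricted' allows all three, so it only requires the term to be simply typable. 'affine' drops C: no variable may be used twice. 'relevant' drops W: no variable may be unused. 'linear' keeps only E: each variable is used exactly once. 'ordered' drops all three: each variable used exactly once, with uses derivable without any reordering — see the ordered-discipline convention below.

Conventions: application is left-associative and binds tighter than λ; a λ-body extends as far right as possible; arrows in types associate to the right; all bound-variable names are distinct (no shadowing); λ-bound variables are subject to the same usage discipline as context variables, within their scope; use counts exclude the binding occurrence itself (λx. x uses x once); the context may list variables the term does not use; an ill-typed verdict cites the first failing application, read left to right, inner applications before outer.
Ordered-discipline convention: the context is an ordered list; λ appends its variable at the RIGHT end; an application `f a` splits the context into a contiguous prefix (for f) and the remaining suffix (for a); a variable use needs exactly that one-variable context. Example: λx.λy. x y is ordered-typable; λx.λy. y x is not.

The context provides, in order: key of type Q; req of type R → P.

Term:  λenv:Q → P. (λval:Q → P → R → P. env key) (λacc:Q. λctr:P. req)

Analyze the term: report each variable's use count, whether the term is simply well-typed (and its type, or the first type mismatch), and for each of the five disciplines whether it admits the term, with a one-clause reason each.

variable uses: key ×1; req ×1; env (λ-bound) ×1; val (λ-bound) ×0; acc (λ-bound) ×0; ctr (λ-bound) ×0
order of uses: env, key, req
typing: the term checks, with type (Q → P) → P
ordered: ✗, val, acc, ctr never used (weakening)
linear: ✗, val, acc, ctr never used (weakening)
affine: ✓, none of key, req, env, val, acc, ctr used more than once
relevant: ✗, val, acc, ctr never used (weakening)
unrestricted: ✓, simply typable at (Q → P) → P; W, C, E all held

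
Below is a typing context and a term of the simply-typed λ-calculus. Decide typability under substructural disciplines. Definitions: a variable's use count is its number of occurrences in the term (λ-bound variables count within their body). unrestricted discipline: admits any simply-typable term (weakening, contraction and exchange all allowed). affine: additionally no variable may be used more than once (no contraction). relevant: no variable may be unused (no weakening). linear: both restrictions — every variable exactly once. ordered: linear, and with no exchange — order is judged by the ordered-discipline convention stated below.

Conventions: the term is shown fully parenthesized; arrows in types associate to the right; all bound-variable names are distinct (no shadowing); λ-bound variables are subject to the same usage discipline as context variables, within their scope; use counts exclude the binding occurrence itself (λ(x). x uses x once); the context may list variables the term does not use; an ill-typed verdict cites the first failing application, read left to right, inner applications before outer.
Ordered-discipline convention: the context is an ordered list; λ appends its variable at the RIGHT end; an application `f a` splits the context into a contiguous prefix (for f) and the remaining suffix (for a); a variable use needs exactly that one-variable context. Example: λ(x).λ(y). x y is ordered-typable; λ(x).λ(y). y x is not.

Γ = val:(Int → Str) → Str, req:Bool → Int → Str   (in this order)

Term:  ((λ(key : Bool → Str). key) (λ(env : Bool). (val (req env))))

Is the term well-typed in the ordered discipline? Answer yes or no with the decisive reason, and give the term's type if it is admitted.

yes — val, req, key, env once each; derivable with no W/C/E; term : Bool → Str
usage: val ×1; req ×1; key [bound] ×1; env [bound] ×1
left-to-right use order: key, val, req, env
typing: the term checks, with type Bool → Str
summary: ordered ✓ · linear ✓ · affine ✓ · relevant ✓ · unrestricted ✓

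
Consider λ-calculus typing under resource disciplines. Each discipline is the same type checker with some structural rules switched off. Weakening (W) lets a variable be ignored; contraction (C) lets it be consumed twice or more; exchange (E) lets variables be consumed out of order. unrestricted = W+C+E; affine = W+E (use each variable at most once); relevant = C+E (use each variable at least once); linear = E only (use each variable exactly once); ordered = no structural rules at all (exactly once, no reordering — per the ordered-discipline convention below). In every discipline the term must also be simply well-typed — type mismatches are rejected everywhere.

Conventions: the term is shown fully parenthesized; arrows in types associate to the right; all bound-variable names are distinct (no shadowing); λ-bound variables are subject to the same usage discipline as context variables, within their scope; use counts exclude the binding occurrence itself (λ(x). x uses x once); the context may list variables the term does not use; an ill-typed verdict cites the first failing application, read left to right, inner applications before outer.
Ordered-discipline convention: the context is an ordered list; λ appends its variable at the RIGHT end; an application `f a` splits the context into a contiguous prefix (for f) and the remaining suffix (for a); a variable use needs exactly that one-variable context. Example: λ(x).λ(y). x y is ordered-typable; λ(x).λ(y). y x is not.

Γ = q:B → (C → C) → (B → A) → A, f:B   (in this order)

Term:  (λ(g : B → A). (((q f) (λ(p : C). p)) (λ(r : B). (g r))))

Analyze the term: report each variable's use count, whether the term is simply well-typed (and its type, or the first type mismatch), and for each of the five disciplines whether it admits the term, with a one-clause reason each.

usage: q: 1×, f: 1×, g [bound]: 1×, p [bound]: 1×, r [bound]: 1×
uses in reading order: q, f, p, g, r
typing: well-typed at (B → A) → A
ordered: ✓ — q, f, g, p, r: once each, no exchange needed
linear: ✓ — single use per variable (q, f, g, p, r)
affine: ✓ — q, f, g, p, r: no repeats, contraction unneeded
relevant: ✓ — every one of q, f, g, p, r appears
unrestricted: ✓ — simply typable at (B → A) → A; W, C, E all held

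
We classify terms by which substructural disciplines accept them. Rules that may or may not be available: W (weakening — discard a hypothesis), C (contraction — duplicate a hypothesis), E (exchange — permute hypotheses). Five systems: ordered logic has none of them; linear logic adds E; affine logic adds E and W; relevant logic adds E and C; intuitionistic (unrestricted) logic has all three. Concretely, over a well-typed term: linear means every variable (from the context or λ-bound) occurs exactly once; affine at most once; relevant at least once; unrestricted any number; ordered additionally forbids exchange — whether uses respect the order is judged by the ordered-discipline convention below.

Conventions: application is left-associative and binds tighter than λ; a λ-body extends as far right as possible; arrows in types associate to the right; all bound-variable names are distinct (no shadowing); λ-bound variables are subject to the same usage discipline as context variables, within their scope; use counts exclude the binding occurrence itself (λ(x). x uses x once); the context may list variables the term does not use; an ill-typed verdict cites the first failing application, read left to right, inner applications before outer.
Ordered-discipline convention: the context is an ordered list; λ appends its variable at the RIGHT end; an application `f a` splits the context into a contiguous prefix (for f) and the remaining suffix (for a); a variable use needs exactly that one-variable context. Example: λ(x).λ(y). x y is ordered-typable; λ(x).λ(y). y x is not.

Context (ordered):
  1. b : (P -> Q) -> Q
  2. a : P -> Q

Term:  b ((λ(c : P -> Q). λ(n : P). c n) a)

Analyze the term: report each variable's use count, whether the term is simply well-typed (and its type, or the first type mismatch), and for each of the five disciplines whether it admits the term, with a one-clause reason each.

usage: b: 1, a: 1, c (bound): 1, n (bound): 1
use order (left to right): b, c, n, a
typing: the term checks, with type Q
ordered: ✓, single-use (b, a, c, n), ordered derivation ok
linear: ✓, each of b, a, c, n used exactly once
affine: ✓, none of b, a, c, n used more than once
relevant: ✓, every one of b, a, c, n appears
unrestricted: ✓, typability at Q is all that's needed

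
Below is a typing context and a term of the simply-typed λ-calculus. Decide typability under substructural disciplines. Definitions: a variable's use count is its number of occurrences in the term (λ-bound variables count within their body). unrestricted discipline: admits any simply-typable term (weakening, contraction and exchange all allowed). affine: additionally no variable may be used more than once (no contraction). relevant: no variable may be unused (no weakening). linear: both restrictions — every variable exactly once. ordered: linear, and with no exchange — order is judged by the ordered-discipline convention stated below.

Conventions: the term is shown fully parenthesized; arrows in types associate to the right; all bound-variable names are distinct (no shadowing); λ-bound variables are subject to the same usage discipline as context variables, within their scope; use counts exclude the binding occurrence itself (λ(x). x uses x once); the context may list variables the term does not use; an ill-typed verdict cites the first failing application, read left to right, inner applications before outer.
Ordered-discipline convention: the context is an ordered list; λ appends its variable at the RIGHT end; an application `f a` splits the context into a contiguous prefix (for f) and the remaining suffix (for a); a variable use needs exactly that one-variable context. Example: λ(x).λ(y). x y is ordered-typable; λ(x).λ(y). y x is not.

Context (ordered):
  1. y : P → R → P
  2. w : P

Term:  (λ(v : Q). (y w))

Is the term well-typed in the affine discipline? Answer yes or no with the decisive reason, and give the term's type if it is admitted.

yes — none of y, w, v used more than once; term : Q → R → P
use counts: y=1, w=1, v [bound]=0
uses in reading order: y, w
typing: well-typed at Q → R → P
summary: ordered ✗, linear ✗, affine ✓, relevant ✗, unrestricted ✓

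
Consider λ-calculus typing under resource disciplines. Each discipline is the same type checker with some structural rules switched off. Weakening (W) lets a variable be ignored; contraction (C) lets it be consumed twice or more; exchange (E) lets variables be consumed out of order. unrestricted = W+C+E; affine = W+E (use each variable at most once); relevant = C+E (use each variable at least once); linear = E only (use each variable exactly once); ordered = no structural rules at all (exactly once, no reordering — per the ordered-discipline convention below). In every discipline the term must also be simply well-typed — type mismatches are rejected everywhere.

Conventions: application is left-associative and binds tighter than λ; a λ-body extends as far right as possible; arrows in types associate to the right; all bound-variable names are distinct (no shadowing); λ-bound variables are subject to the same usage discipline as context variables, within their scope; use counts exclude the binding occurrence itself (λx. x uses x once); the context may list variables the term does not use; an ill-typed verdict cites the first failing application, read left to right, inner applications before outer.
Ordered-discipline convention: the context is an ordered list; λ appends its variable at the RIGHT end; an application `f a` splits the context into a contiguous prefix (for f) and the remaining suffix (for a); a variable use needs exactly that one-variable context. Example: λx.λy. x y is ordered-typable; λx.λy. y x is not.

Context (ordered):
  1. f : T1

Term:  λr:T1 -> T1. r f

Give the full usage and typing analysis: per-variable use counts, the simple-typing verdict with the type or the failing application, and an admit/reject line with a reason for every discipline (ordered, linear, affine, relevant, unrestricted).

usage: f: 1×, r [bound]: 1×
uses in reading order: r, f
typing: well-typed — term : (T1 -> T1) -> T1
ordered ✗ (use order r, f needs exchange)
linear ✓ (f, r: one use apiece)
affine ✓ (at most one use each (f, r))
relevant ✓ (none of f, r goes unused)
unrestricted ✓ (type-checks ((T1 -> T1) -> T1) and nothing is barred)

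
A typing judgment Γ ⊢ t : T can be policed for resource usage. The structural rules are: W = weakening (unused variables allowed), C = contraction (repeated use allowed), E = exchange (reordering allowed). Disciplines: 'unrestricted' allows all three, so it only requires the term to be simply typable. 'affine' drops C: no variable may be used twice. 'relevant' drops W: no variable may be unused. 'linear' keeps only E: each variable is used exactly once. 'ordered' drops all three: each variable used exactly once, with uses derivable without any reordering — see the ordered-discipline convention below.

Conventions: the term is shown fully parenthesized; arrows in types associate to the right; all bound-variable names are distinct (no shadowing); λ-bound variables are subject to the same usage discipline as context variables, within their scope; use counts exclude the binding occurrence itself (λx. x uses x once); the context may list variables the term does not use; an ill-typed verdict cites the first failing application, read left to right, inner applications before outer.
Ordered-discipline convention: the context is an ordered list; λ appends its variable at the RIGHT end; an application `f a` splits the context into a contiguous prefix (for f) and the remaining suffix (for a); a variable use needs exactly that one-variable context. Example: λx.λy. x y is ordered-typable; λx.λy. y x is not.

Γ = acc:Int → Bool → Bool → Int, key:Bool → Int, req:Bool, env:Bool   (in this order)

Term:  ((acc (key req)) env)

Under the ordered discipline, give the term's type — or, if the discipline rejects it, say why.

term : Bool → Int
use counts: acc: 1; key: 1; req: 1; env: 1
uses in reading order: acc, key, req, env
typing: well-typed — term : Bool → Int
summary: ordered ✓; linear ✓; affine ✓; relevant ✓; unrestricted ✓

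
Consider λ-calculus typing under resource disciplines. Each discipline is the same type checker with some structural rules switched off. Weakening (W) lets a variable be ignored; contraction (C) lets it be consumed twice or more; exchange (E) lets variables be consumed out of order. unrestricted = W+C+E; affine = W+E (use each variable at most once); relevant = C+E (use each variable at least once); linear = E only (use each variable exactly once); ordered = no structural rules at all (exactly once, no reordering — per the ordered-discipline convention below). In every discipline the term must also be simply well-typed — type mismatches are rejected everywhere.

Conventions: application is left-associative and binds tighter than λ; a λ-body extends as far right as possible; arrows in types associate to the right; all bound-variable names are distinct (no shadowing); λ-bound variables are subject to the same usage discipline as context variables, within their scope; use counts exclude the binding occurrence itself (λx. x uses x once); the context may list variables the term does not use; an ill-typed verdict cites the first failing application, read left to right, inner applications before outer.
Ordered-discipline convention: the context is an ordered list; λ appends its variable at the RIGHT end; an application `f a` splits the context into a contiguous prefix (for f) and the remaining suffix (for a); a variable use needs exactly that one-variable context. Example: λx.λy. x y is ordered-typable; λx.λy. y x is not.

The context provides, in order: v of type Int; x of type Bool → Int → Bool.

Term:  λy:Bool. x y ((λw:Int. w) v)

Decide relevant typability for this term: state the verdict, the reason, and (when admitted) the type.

yes — none of v, x, y, w goes unused; term : Bool → Bool
counts: v: 1×, x: 1×, y [bound]: 1×, w [bound]: 1×
order of uses: x, y, w, v
typing: well-typed — term : Bool → Bool
per-discipline verdicts: ordered ✗ | linear ✓ | affine ✓ | relevant ✓ | unrestricted ✓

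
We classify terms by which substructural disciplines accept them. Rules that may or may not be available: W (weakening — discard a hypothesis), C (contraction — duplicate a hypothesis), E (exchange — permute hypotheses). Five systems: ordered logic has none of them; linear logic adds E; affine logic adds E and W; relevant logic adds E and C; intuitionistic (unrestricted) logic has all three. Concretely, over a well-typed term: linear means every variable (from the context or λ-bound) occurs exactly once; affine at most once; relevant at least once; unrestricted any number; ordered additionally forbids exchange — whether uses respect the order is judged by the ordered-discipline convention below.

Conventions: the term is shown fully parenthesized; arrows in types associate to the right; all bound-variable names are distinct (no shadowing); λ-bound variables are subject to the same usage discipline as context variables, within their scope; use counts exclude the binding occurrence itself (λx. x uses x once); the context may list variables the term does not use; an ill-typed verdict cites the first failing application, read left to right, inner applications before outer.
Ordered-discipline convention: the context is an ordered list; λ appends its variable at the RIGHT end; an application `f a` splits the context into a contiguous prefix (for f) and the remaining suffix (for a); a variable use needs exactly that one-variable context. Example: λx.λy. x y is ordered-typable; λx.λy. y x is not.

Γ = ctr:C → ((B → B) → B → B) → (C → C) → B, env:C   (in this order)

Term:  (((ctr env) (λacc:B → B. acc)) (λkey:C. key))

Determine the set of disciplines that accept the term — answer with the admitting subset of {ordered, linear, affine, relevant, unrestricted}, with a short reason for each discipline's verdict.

accepted by: ordered, linear, affine, relevant, unrestricted
usage: ctr: 1; env: 1; acc (λ-bound): 1; key (λ-bound): 1
left-to-right use order: ctr, env, acc, key
typing: well-typed at B
ordered: ✓ — single-use (ctr, env, acc, key), ordered derivation ok
linear: ✓ — each of ctr, env, acc, key used exactly once
affine: ✓ — no duplicate uses among ctr, env, acc, key
relevant: ✓ — at least one use each (ctr, env, acc, key)
unrestricted: ✓ — simply typable at B; W, C, E all held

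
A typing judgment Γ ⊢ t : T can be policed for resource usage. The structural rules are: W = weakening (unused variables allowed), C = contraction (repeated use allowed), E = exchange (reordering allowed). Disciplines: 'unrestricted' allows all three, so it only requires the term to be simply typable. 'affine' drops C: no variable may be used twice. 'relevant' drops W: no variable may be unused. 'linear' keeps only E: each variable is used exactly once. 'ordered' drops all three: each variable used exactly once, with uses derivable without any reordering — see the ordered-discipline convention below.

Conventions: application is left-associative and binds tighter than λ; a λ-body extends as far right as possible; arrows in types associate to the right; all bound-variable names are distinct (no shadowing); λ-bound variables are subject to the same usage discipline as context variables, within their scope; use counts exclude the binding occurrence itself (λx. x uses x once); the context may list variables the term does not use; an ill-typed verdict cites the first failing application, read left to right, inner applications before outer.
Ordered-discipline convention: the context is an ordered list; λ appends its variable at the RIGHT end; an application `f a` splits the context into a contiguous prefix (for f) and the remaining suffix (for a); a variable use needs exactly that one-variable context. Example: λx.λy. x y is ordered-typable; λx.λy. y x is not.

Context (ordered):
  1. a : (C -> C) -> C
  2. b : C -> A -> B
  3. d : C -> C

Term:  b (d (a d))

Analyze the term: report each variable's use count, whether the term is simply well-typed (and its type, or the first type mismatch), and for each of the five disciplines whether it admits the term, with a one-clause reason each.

use counts: a: 1; b: 1; d: 2
left-to-right use order: b, d, a, d
typing: the term checks, with type A -> B
ordered: ✗ — repeated use of d ×2
linear: ✗ — repeated use of d ×2
affine: ✗ — repeated use of d ×2
relevant: ✓ — a, b, d: all used, weakening unneeded
unrestricted: ✓ — well-typed at A -> B; no restrictions here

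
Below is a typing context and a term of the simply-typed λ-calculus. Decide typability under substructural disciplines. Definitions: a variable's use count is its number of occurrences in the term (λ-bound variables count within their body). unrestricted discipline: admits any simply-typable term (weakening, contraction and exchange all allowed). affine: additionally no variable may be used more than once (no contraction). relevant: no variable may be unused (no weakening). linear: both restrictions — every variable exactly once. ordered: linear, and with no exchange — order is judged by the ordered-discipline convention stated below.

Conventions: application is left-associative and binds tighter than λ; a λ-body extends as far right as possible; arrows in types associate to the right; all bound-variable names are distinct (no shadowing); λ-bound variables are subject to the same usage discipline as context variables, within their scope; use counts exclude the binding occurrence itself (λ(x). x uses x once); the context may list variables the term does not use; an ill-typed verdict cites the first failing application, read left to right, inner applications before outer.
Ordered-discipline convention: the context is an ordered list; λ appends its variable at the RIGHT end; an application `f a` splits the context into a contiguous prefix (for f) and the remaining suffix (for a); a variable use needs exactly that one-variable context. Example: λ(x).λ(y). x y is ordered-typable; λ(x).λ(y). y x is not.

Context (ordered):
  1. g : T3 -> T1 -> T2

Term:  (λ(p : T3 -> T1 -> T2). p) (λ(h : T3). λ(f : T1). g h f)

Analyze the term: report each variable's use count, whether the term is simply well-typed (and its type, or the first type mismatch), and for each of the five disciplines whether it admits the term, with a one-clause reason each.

use counts: g: 1; p (bound): 1; h (bound): 1; f (bound): 1
uses in reading order: p, g, h, f
typing: well-typed at T3 -> T1 -> T2
ordered: ✓, g, p, h, f once each; derivable with no W/C/E
linear: ✓, single use per variable (g, p, h, f)
affine: ✓, g, p, h, f: no repeats, contraction unneeded
relevant: ✓, g, p, h, f: all used, weakening unneeded
unrestricted: ✓, typability at T3 -> T1 -> T2 is all that's needed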